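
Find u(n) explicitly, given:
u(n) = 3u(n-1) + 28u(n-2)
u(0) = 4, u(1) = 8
Characteristic equation: x² - 3x - 28 = 0, which factors as (x - (-4))(x - (7)) = 0.
Roots r₁ = -4, r₂ = 7 (distinct).
General solution: u(n) = A·(-4)^n + B·(7)^n.
From u(0) = 4: A + B = 4.
From u(1) = 8: -4A + 7B = 8.
Solving: A = \frac{20}{11}, B = \frac{24}{11}.
So u(n) = \frac{20 \left(-4\right)^{n}}{11} + \frac{24 \cdot 7^{n}}{11}.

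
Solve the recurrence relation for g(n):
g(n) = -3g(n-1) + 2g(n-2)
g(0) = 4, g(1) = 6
Characteristic equation: x² + 3x - 2 = 0.
Discriminant Δ = (-3)² + 4·(2) = 17.
Roots r₁,₂ = (-3 ± √17)/2, so r₁ = - \frac{3}{2} + \frac{\sqrt{17}}{2}, r₂ = - \frac{\sqrt{17}}{2} - \frac{3}{2}.
General solution: g(n) = A·r₁^n + B·r₂^n.
From the initial conditions, A + B = 4 and r₁A + r₂B = 6.
Since r₁ - r₂ = √17: A = (6 - (4)r₂)/√17 = 2 + \frac{12 \sqrt{17}}{17}, and B = 4 - A = 2 - \frac{12 \sqrt{17}}{17}.
So g(n) = \left(2 + \frac{12 \sqrt{17}}{17}\right)\left(- \frac{3}{2} + \frac{\sqrt{17}}{2}\right)^n + \left(2 - \frac{12 \sqrt{17}}{17}\right)\left(- \frac{\sqrt{17}}{2} - \frac{3}{2}\right)^n.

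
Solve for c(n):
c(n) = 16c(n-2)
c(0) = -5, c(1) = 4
Characteristic equation: x² - 16 = 0, which factors as (x - (4))(x - (-4)) = 0.
Roots r₁ = 4, r₂ = -4 (distinct).
General solution: c(n) = A·(4)^n + B·(-4)^n.
From c(0) = -5: A + B = -5.
From c(1) = 4: 4A - 4B = 4.
Solving: A = -2, B = -3.
So c(n) = - 3 \left(-4\right)^{n} - 2 \cdot 4^{n}.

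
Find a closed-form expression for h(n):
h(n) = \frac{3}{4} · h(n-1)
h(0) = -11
Pure geometric recurrence with ratio \frac{3}{4}.
By induction h(n) = h(0) · (\frac{3}{4})^n = - 11 \left(\frac{3}{4}\right)^{n}.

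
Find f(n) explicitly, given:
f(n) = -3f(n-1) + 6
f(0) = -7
First-order linear non-homogeneous.
Homogeneous solution: f_h(n) = A·(-3)^n.
Try constant particular solution f_p = K: K = -3K + 6 ⇒ K = \frac{3}{2}.
General: f(n) = A·(-3)^n + \frac{3}{2}.
Apply f(0) = -7: A + \frac{3}{2} = -7 ⇒ A = - \frac{17}{2}.
So f(n) = \frac{3}{2} - \frac{17 \left(-3\right)^{n}}{2}.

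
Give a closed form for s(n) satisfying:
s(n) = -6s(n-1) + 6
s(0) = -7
First-order linear non-homogeneous.
Homogeneous solution: s_h(n) = A·(-6)^n.
Try constant particular solution s_p = K: K = -6K + 6 ⇒ K = \frac{6}{7}.
General: s(n) = A·(-6)^n + \frac{6}{7}.
Apply s(0) = -7: A + \frac{6}{7} = -7 ⇒ A = - \frac{55}{7}.
So s(n) = \frac{6}{7} - \frac{55 \left(-6\right)^{n}}{7}.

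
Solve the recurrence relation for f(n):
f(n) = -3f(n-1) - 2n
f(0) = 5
First-order linear with linear forcing.
Homogeneous solution: f_h(n) = A·(-3)^n.
Try particular f_p(n) = pn + q. Substituting:
  pn + q = -3(p(n-1) + q) - 2n.
Matching the n-coefficient: p = -3p - 2 ⇒ p = - \frac{1}{2}.
Matching constants: q = 3p - 3q ⇒ q = - \frac{3}{8}.
General: f(n) = A·(-3)^n - \frac{n}{2} - \frac{3}{8}.
Apply f(0) = 5: A - \frac{3}{8} = 5 ⇒ A = \frac{43}{8}.
So f(n) = \frac{43 \left(-3\right)^{n}}{8} - \frac{n}{2} - \frac{3}{8}.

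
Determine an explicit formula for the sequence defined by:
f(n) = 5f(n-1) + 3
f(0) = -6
First-order linear non-homogeneous.
Homogeneous solution: f_h(n) = A·(5)^n.
Try constant particular solution f_p = K: K = 5K + 3 ⇒ K = - \frac{3}{4}.
General: f(n) = A·(5)^n - \frac{3}{4}.
Apply f(0) = -6: A - \frac{3}{4} = -6 ⇒ A = - \frac{21}{4}.
So f(n) = - \frac{21 \cdot 5^{n}}{4} - \frac{3}{4}.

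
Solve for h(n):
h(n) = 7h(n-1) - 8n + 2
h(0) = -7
First-order linear with linear forcing.
Homogeneous solution: h_h(n) = A·(7)^n.
Try particular h_p(n) = pn + q. Substituting:
  pn + q = 7(p(n-1) + q) - 8n + 2.
Matching the n-coefficient: p = 7p - 8 ⇒ p = \frac{4}{3}.
Matching constants: q = -7p + 7q + 2 ⇒ q = \frac{11}{9}.
General: h(n) = A·(7)^n + \frac{4 n}{3} + \frac{11}{9}.
Apply h(0) = -7: A + \frac{11}{9} = -7 ⇒ A = - \frac{74}{9}.
So h(n) = - \frac{74 \cdot 7^{n}}{9} + \frac{4 n}{3} + \frac{11}{9}.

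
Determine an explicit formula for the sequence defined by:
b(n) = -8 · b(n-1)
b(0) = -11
Pure geometric recurrence with ratio -8.
By induction b(n) = b(0) · (-8)^n = - 11 \left(-8\right)^{n}.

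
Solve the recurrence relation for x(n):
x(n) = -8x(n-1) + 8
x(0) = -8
First-order linear non-homogeneous.
Homogeneous solution: x_h(n) = A·(-8)^n.
Try constant particular solution x_p = K: K = -8K + 8 ⇒ K = \frac{8}{9}.
General: x(n) = A·(-8)^n + \frac{8}{9}.
Apply x(0) = -8: A + \frac{8}{9} = -8 ⇒ A = - \frac{80}{9}.
So x(n) = \frac{8}{9} - \frac{80 \left(-8\right)^{n}}{9}.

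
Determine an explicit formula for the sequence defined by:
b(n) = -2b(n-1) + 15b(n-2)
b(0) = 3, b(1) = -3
Characteristic equation: x² + 2x - 15 = 0, which factors as (x - (-5))(x - (3)) = 0.
Roots r₁ = -5, r₂ = 3 (distinct).
General solution: b(n) = A·(-5)^n + B·(3)^n.
From b(0) = 3: A + B = 3.
From b(1) = -3: -5A + 3B = -3.
Solving: A = \frac{3}{2}, B = \frac{3}{2}.
So b(n) = \frac{3 \left(-5\right)^{n}}{2} + \frac{3 \cdot 3^{n}}{2}.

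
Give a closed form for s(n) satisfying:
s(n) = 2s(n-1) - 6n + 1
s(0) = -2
First-order linear with linear forcing.
Homogeneous solution: s_h(n) = A·(2)^n.
Try particular s_p(n) = pn + q. Substituting:
  pn + q = 2(p(n-1) + q) - 6n + 1.
Matching the n-coefficient: p = 2p - 6 ⇒ p = 6.
Matching constants: q = -2p + 2q + 1 ⇒ q = 11.
General: s(n) = A·(2)^n + 6 n + 11.
Apply s(0) = -2: A + 11 = -2 ⇒ A = -13.
So s(n) = - 13 \cdot 2^{n} + 6 n + 11.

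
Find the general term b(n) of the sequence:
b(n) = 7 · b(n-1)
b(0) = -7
Pure geometric recurrence with ratio 7.
By induction b(n) = b(0) · (7)^n = - 7 \cdot 7^{n}.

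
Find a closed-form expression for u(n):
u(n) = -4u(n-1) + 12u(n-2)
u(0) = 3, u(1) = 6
Characteristic equation: x² + 4x - 12 = 0, which factors as (x - (2))(x - (-6)) = 0.
Roots r₁ = 2, r₂ = -6 (distinct).
General solution: u(n) = A·(2)^n + B·(-6)^n.
From u(0) = 3: A + B = 3.
From u(1) = 6: 2A - 6B = 6.
Solving: A = 3, B = 0.
So u(n) = 3 \cdot 2^{n}.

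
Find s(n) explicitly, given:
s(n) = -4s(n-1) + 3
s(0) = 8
First-order linear non-homogeneous.
Homogeneous solution: s_h(n) = A·(-4)^n.
Try constant particular solution s_p = K: K = -4K + 3 ⇒ K = \frac{3}{5}.
General: s(n) = A·(-4)^n + \frac{3}{5}.
Apply s(0) = 8: A + \frac{3}{5} = 8 ⇒ A = \frac{37}{5}.
So s(n) = \frac{37 \left(-4\right)^{n}}{5} + \frac{3}{5}.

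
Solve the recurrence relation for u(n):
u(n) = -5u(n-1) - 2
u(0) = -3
First-order linear non-homogeneous.
Homogeneous solution: u_h(n) = A·(-5)^n.
Try constant particular solution u_p = K: K = -5K - 2 ⇒ K = - \frac{1}{3}.
General: u(n) = A·(-5)^n - \frac{1}{3}.
Apply u(0) = -3: A - \frac{1}{3} = -3 ⇒ A = - \frac{8}{3}.
So u(n) = - \frac{8 \left(-5\right)^{n}}{3} - \frac{1}{3}.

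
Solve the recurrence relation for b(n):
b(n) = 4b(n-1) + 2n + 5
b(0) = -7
First-order linear with linear forcing.
Homogeneous solution: b_h(n) = A·(4)^n.
Try particular b_p(n) = pn + q. Substituting:
  pn + q = 4(p(n-1) + q) + 2n + 5.
Matching the n-coefficient: p = 4p + 2 ⇒ p = - \frac{2}{3}.
Matching constants: q = -4p + 4q + 5 ⇒ q = - \frac{23}{9}.
General: b(n) = A·(4)^n - \frac{2 n}{3} - \frac{23}{9}.
Apply b(0) = -7: A - \frac{23}{9} = -7 ⇒ A = - \frac{40}{9}.
So b(n) = - \frac{40 \cdot 4^{n}}{9} - \frac{2 n}{3} - \frac{23}{9}.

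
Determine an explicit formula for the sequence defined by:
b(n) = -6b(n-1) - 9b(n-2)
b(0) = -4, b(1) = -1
Characteristic equation: x² + 6x + 9 = 0, which is (x - (-3))².
Repeated root r = -3.
General solution: b(n) = (A + Bn)·(-3)^n.
From b(0) = -4: A = -4.
From b(1) = -1: (A + B)·(-3) = -1 ⇒ B = \frac{13}{3}.
So b(n) = \left(\frac{13 n}{3} - 4\right) \cdot (-3)^n.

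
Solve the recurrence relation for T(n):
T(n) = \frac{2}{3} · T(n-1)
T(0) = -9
Pure geometric recurrence with ratio \frac{2}{3}.
By induction T(n) = T(0) · (\frac{2}{3})^n = - 9 \left(\frac{2}{3}\right)^{n}.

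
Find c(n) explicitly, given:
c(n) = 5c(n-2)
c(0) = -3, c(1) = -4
Characteristic equation: x² - 5 = 0.
Discriminant Δ = (0)² + 4·(5) = 20.
Roots r₁,₂ = (0 ± √20)/2, so r₁ = \sqrt{5}, r₂ = - \sqrt{5}.
General solution: c(n) = A·r₁^n + B·r₂^n.
From the initial conditions, A + B = -3 and r₁A + r₂B = -4.
Since r₁ - r₂ = √20: A = (-4 - (-3)r₂)/√20 = - \frac{3}{2} - \frac{2 \sqrt{5}}{5}, and B = -3 - A = - \frac{3}{2} + \frac{2 \sqrt{5}}{5}.
So c(n) = \left(- \frac{3}{2} - \frac{2 \sqrt{5}}{5}\right)\left(\sqrt{5}\right)^n + \left(- \frac{3}{2} + \frac{2 \sqrt{5}}{5}\right)\left(- \sqrt{5}\right)^n.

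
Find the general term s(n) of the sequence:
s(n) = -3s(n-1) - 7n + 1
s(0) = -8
First-order linear with linear forcing.
Homogeneous solution: s_h(n) = A·(-3)^n.
Try particular s_p(n) = pn + q. Substituting:
  pn + q = -3(p(n-1) + q) - 7n + 1.
Matching the n-coefficient: p = -3p - 7 ⇒ p = - \frac{7}{4}.
Matching constants: q = 3p - 3q + 1 ⇒ q = - \frac{17}{16}.
General: s(n) = A·(-3)^n - \frac{7 n}{4} - \frac{17}{16}.
Apply s(0) = -8: A - \frac{17}{16} = -8 ⇒ A = - \frac{111}{16}.
So s(n) = - \frac{111 \left(-3\right)^{n}}{16} - \frac{7 n}{4} - \frac{17}{16}.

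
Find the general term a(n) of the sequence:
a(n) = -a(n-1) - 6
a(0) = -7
First-order linear non-homogeneous.
Homogeneous solution: a_h(n) = A·(-1)^n.
Try constant particular solution a_p = K: K = -K - 6 ⇒ K = -3.
General: a(n) = A·(-1)^n - 3.
Apply a(0) = -7: A - 3 = -7 ⇒ A = -4.
So a(n) = - 4 \left(-1\right)^{n} - 3.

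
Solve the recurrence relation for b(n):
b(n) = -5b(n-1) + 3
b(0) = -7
First-order linear non-homogeneous.
Homogeneous solution: b_h(n) = A·(-5)^n.
Try constant particular solution b_p = K: K = -5K + 3 ⇒ K = \frac{1}{2}.
General: b(n) = A·(-5)^n + \frac{1}{2}.
Apply b(0) = -7: A + \frac{1}{2} = -7 ⇒ A = - \frac{15}{2}.
So b(n) = \frac{1}{2} - \frac{15 \left(-5\right)^{n}}{2}.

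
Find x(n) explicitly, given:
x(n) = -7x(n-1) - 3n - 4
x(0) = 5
First-order linear with linear forcing.
Homogeneous solution: x_h(n) = A·(-7)^n.
Try particular x_p(n) = pn + q. Substituting:
  pn + q = -7(p(n-1) + q) - 3n - 4.
Matching the n-coefficient: p = -7p - 3 ⇒ p = - \frac{3}{8}.
Matching constants: q = 7p - 7q - 4 ⇒ q = - \frac{53}{64}.
General: x(n) = A·(-7)^n - \frac{3 n}{8} - \frac{53}{64}.
Apply x(0) = 5: A - \frac{53}{64} = 5 ⇒ A = \frac{373}{64}.
So x(n) = \frac{373 \left(-7\right)^{n}}{64} - \frac{3 n}{8} - \frac{53}{64}.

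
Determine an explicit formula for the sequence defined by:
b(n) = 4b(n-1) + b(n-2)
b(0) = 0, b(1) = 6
Characteristic equation: x² - 4x - 1 = 0.
Discriminant Δ = (4)² + 4·(1) = 20.
Roots r₁,₂ = (4 ± √20)/2, so r₁ = 2 + \sqrt{5}, r₂ = 2 - \sqrt{5}.
General solution: b(n) = A·r₁^n + B·r₂^n.
From the initial conditions, A + B = 0 and r₁A + r₂B = 6.
Since r₁ - r₂ = √20: A = (6 - (0)r₂)/√20 = \frac{3 \sqrt{5}}{5}, and B = 0 - A = - \frac{3 \sqrt{5}}{5}.
So b(n) = \left(\frac{3 \sqrt{5}}{5}\right)\left(2 + \sqrt{5}\right)^n + \left(- \frac{3 \sqrt{5}}{5}\right)\left(2 - \sqrt{5}\right)^n.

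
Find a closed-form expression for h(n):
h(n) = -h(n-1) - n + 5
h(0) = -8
First-order linear with linear forcing.
Homogeneous solution: h_h(n) = A·(-1)^n.
Try particular h_p(n) = pn + q. Substituting:
  pn + q = -(p(n-1) + q) - n + 5.
Matching the n-coefficient: p = -p - 1 ⇒ p = - \frac{1}{2}.
Matching constants: q = p - q + 5 ⇒ q = \frac{9}{4}.
General: h(n) = A·(-1)^n - \frac{n}{2} + \frac{9}{4}.
Apply h(0) = -8: A + \frac{9}{4} = -8 ⇒ A = - \frac{41}{4}.
So h(n) = - \frac{41 \left(-1\right)^{n}}{4} - \frac{n}{2} + \frac{9}{4}.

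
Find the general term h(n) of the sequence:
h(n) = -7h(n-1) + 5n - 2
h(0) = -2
First-order linear with linear forcing.
Homogeneous solution: h_h(n) = A·(-7)^n.
Try particular h_p(n) = pn + q. Substituting:
  pn + q = -7(p(n-1) + q) + 5n - 2.
Matching the n-coefficient: p = -7p + 5 ⇒ p = \frac{5}{8}.
Matching constants: q = 7p - 7q - 2 ⇒ q = \frac{19}{64}.
General: h(n) = A·(-7)^n + \frac{5 n}{8} + \frac{19}{64}.
Apply h(0) = -2: A + \frac{19}{64} = -2 ⇒ A = - \frac{147}{64}.
So h(n) = - \frac{147 \left(-7\right)^{n}}{64} + \frac{5 n}{8} + \frac{19}{64}.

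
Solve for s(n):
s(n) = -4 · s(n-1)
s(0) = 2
Pure geometric recurrence with ratio -4.
By induction s(n) = s(0) · (-4)^n = 2 \left(-4\right)^{n}.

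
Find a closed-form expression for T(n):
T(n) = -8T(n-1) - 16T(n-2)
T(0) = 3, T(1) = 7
Characteristic equation: x² + 8x + 16 = 0, which is (x - (-4))².
Repeated root r = -4.
General solution: T(n) = (A + Bn)·(-4)^n.
From T(0) = 3: A = 3.
From T(1) = 7: (A + B)·(-4) = 7 ⇒ B = - \frac{19}{4}.
So T(n) = \left(3 - \frac{19 n}{4}\right) \cdot (-4)^n.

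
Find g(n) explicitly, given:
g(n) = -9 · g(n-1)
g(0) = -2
Pure geometric recurrence with ratio -9.
By induction g(n) = g(0) · (-9)^n = - 2 \left(-9\right)^{n}.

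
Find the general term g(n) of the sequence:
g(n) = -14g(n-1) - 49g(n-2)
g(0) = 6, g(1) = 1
Characteristic equation: x² + 14x + 49 = 0, which is (x - (-7))².
Repeated root r = -7.
General solution: g(n) = (A + Bn)·(-7)^n.
From g(0) = 6: A = 6.
From g(1) = 1: (A + B)·(-7) = 1 ⇒ B = - \frac{43}{7}.
So g(n) = \left(6 - \frac{43 n}{7}\right) \cdot (-7)^n.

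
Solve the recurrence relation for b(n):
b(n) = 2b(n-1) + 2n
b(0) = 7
First-order linear with linear forcing.
Homogeneous solution: b_h(n) = A·(2)^n.
Try particular b_p(n) = pn + q. Substituting:
  pn + q = 2(p(n-1) + q) + 2n.
Matching the n-coefficient: p = 2p + 2 ⇒ p = -2.
Matching constants: q = -2p + 2q ⇒ q = -4.
General: b(n) = A·(2)^n - 2 n - 4.
Apply b(0) = 7: A - 4 = 7 ⇒ A = 11.
So b(n) = 11 \cdot 2^{n} - 2 n - 4.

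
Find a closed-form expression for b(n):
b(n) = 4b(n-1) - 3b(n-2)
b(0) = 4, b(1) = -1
Characteristic equation: x² - 4x + 3 = 0, which factors as (x - (1))(x - (3)) = 0.
Roots r₁ = 1, r₂ = 3 (distinct).
General solution: b(n) = A·(1)^n + B·(3)^n.
From b(0) = 4: A + B = 4.
From b(1) = -1: A + 3B = -1.
Solving: A = \frac{13}{2}, B = - \frac{5}{2}.
So b(n) = \frac{13}{2} - \frac{5 \cdot 3^{n}}{2}.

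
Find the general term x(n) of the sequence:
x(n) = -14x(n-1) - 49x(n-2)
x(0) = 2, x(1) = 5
Characteristic equation: x² + 14x + 49 = 0, which is (x - (-7))².
Repeated root r = -7.
General solution: x(n) = (A + Bn)·(-7)^n.
From x(0) = 2: A = 2.
From x(1) = 5: (A + B)·(-7) = 5 ⇒ B = - \frac{19}{7}.
So x(n) = \left(2 - \frac{19 n}{7}\right) \cdot (-7)^n.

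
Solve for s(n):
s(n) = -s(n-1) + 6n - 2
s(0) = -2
First-order linear with linear forcing.
Homogeneous solution: s_h(n) = A·(-1)^n.
Try particular s_p(n) = pn + q. Substituting:
  pn + q = -(p(n-1) + q) + 6n - 2.
Matching the n-coefficient: p = -p + 6 ⇒ p = 3.
Matching constants: q = p - q - 2 ⇒ q = \frac{1}{2}.
General: s(n) = A·(-1)^n + 3 n + \frac{1}{2}.
Apply s(0) = -2: A + \frac{1}{2} = -2 ⇒ A = - \frac{5}{2}.
So s(n) = - \frac{5 \left(-1\right)^{n}}{2} + 3 n + \frac{1}{2}.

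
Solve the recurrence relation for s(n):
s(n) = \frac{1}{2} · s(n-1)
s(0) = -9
Pure geometric recurrence with ratio \frac{1}{2}.
By induction s(n) = s(0) · (\frac{1}{2})^n = - 9 \cdot 2^{- n}.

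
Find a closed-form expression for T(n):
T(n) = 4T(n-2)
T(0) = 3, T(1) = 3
Characteristic equation: x² - 4 = 0, which factors as (x - (-2))(x - (2)) = 0.
Roots r₁ = -2, r₂ = 2 (distinct).
General solution: T(n) = A·(-2)^n + B·(2)^n.
From T(0) = 3: A + B = 3.
From T(1) = 3: -2A + 2B = 3.
Solving: A = \frac{3}{4}, B = \frac{9}{4}.
So T(n) = \frac{3 \left(-2\right)^{n}}{4} + \frac{9 \cdot 2^{n}}{4}.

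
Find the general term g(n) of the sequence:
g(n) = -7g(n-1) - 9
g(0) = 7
First-order linear non-homogeneous.
Homogeneous solution: g_h(n) = A·(-7)^n.
Try constant particular solution g_p = K: K = -7K - 9 ⇒ K = - \frac{9}{8}.
General: g(n) = A·(-7)^n - \frac{9}{8}.
Apply g(0) = 7: A - \frac{9}{8} = 7 ⇒ A = \frac{65}{8}.
So g(n) = \frac{65 \left(-7\right)^{n}}{8} - \frac{9}{8}.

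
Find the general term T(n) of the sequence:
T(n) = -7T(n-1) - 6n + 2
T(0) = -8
First-order linear with linear forcing.
Homogeneous solution: T_h(n) = A·(-7)^n.
Try particular T_p(n) = pn + q. Substituting:
  pn + q = -7(p(n-1) + q) - 6n + 2.
Matching the n-coefficient: p = -7p - 6 ⇒ p = - \frac{3}{4}.
Matching constants: q = 7p - 7q + 2 ⇒ q = - \frac{13}{32}.
General: T(n) = A·(-7)^n - \frac{3 n}{4} - \frac{13}{32}.
Apply T(0) = -8: A - \frac{13}{32} = -8 ⇒ A = - \frac{243}{32}.
So T(n) = - \frac{243 \left(-7\right)^{n}}{32} - \frac{3 n}{4} - \frac{13}{32}.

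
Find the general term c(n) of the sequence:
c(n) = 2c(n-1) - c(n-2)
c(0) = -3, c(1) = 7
Characteristic equation: x² - 2x + 1 = 0, which is (x - (1))².
Repeated root r = 1.
General solution: c(n) = (A + Bn)·(1)^n.
From c(0) = -3: A = -3.
From c(1) = 7: (A + B)·(1) = 7 ⇒ B = 10.
So c(n) = \left(10 n - 3\right) \cdot (1)^n.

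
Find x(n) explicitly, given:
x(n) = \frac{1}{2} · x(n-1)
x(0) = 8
Pure geometric recurrence with ratio \frac{1}{2}.
By induction x(n) = x(0) · (\frac{1}{2})^n = 8 \cdot 2^{- n}.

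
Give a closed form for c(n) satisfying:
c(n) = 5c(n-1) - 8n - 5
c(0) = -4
First-order linear with linear forcing.
Homogeneous solution: c_h(n) = A·(5)^n.
Try particular c_p(n) = pn + q. Substituting:
  pn + q = 5(p(n-1) + q) - 8n - 5.
Matching the n-coefficient: p = 5p - 8 ⇒ p = 2.
Matching constants: q = -5p + 5q - 5 ⇒ q = \frac{15}{4}.
General: c(n) = A·(5)^n + 2 n + \frac{15}{4}.
Apply c(0) = -4: A + \frac{15}{4} = -4 ⇒ A = - \frac{31}{4}.
So c(n) = - \frac{31 \cdot 5^{n}}{4} + 2 n + \frac{15}{4}.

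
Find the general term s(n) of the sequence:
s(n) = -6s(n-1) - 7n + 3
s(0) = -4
First-order linear with linear forcing.
Homogeneous solution: s_h(n) = A·(-6)^n.
Try particular s_p(n) = pn + q. Substituting:
  pn + q = -6(p(n-1) + q) - 7n + 3.
Matching the n-coefficient: p = -6p - 7 ⇒ p = -1.
Matching constants: q = 6p - 6q + 3 ⇒ q = - \frac{3}{7}.
General: s(n) = A·(-6)^n - n - \frac{3}{7}.
Apply s(0) = -4: A - \frac{3}{7} = -4 ⇒ A = - \frac{25}{7}.
So s(n) = - \frac{25 \left(-6\right)^{n}}{7} - n - \frac{3}{7}.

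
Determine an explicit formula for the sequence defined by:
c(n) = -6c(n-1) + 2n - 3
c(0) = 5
First-order linear with linear forcing.
Homogeneous solution: c_h(n) = A·(-6)^n.
Try particular c_p(n) = pn + q. Substituting:
  pn + q = -6(p(n-1) + q) + 2n - 3.
Matching the n-coefficient: p = -6p + 2 ⇒ p = \frac{2}{7}.
Matching constants: q = 6p - 6q - 3 ⇒ q = - \frac{9}{49}.
General: c(n) = A·(-6)^n + \frac{2 n}{7} - \frac{9}{49}.
Apply c(0) = 5: A - \frac{9}{49} = 5 ⇒ A = \frac{254}{49}.
So c(n) = \frac{254 \left(-6\right)^{n}}{49} + \frac{2 n}{7} - \frac{9}{49}.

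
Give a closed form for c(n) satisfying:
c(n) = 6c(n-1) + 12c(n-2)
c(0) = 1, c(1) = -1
Characteristic equation: x² - 6x - 12 = 0.
Discriminant Δ = (6)² + 4·(12) = 84.
Roots r₁,₂ = (6 ± √84)/2, so r₁ = 3 + \sqrt{21}, r₂ = 3 - \sqrt{21}.
General solution: c(n) = A·r₁^n + B·r₂^n.
From the initial conditions, A + B = 1 and r₁A + r₂B = -1.
Since r₁ - r₂ = √84: A = (-1 - (1)r₂)/√84 = \frac{1}{2} - \frac{2 \sqrt{21}}{21}, and B = 1 - A = \frac{2 \sqrt{21}}{21} + \frac{1}{2}.
So c(n) = \left(\frac{1}{2} - \frac{2 \sqrt{21}}{21}\right)\left(3 + \sqrt{21}\right)^n + \left(\frac{2 \sqrt{21}}{21} + \frac{1}{2}\right)\left(3 - \sqrt{21}\right)^n.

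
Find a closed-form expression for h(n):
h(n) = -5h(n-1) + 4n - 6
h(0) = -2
First-order linear with linear forcing.
Homogeneous solution: h_h(n) = A·(-5)^n.
Try particular h_p(n) = pn + q. Substituting:
  pn + q = -5(p(n-1) + q) + 4n - 6.
Matching the n-coefficient: p = -5p + 4 ⇒ p = \frac{2}{3}.
Matching constants: q = 5p - 5q - 6 ⇒ q = - \frac{4}{9}.
General: h(n) = A·(-5)^n + \frac{2 n}{3} - \frac{4}{9}.
Apply h(0) = -2: A - \frac{4}{9} = -2 ⇒ A = - \frac{14}{9}.
So h(n) = - \frac{14 \left(-5\right)^{n}}{9} + \frac{2 n}{3} - \frac{4}{9}.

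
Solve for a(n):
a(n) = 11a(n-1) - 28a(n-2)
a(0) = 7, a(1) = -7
Characteristic equation: x² - 11x + 28 = 0, which factors as (x - (4))(x - (7)) = 0.
Roots r₁ = 4, r₂ = 7 (distinct).
General solution: a(n) = A·(4)^n + B·(7)^n.
From a(0) = 7: A + B = 7.
From a(1) = -7: 4A + 7B = -7.
Solving: A = \frac{56}{3}, B = - \frac{35}{3}.
So a(n) = \frac{56 \cdot 4^{n}}{3} - \frac{35 \cdot 7^{n}}{3}.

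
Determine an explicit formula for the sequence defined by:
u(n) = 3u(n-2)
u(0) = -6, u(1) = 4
Characteristic equation: x² - 3 = 0.
Discriminant Δ = (0)² + 4·(3) = 12.
Roots r₁,₂ = (0 ± √12)/2, so r₁ = \sqrt{3}, r₂ = - \sqrt{3}.
General solution: u(n) = A·r₁^n + B·r₂^n.
From the initial conditions, A + B = -6 and r₁A + r₂B = 4.
Since r₁ - r₂ = √12: A = (4 - (-6)r₂)/√12 = -3 + \frac{2 \sqrt{3}}{3}, and B = -6 - A = -3 - \frac{2 \sqrt{3}}{3}.
So u(n) = \left(-3 + \frac{2 \sqrt{3}}{3}\right)\left(\sqrt{3}\right)^n + \left(-3 - \frac{2 \sqrt{3}}{3}\right)\left(- \sqrt{3}\right)^n.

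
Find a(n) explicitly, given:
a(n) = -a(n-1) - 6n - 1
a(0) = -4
First-order linear with linear forcing.
Homogeneous solution: a_h(n) = A·(-1)^n.
Try particular a_p(n) = pn + q. Substituting:
  pn + q = -(p(n-1) + q) - 6n - 1.
Matching the n-coefficient: p = -p - 6 ⇒ p = -3.
Matching constants: q = p - q - 1 ⇒ q = -2.
General: a(n) = A·(-1)^n - 3 n - 2.
Apply a(0) = -4: A - 2 = -4 ⇒ A = -2.
So a(n) = - 2 \left(-1\right)^{n} - 3 n - 2.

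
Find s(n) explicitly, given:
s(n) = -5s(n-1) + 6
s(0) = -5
First-order linear non-homogeneous.
Homogeneous solution: s_h(n) = A·(-5)^n.
Try constant particular solution s_p = K: K = -5K + 6 ⇒ K = 1.
General: s(n) = A·(-5)^n + 1.
Apply s(0) = -5: A + 1 = -5 ⇒ A = -6.
So s(n) = 1 - 6 \left(-5\right)^{n}.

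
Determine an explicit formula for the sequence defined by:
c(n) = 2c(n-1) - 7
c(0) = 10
First-order linear non-homogeneous.
Homogeneous solution: c_h(n) = A·(2)^n.
Try constant particular solution c_p = K: K = 2K - 7 ⇒ K = 7.
General: c(n) = A·(2)^n + 7.
Apply c(0) = 10: A + 7 = 10 ⇒ A = 3.
So c(n) = 3 \cdot 2^{n} + 7.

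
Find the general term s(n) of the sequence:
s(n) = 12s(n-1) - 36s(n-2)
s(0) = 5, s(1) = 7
Characteristic equation: x² - 12x + 36 = 0, which is (x - (6))².
Repeated root r = 6.
General solution: s(n) = (A + Bn)·(6)^n.
From s(0) = 5: A = 5.
From s(1) = 7: (A + B)·(6) = 7 ⇒ B = - \frac{23}{6}.
So s(n) = \left(5 - \frac{23 n}{6}\right) \cdot (6)^n.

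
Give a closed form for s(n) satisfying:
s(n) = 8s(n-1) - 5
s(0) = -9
First-order linear non-homogeneous.
Homogeneous solution: s_h(n) = A·(8)^n.
Try constant particular solution s_p = K: K = 8K - 5 ⇒ K = \frac{5}{7}.
General: s(n) = A·(8)^n + \frac{5}{7}.
Apply s(0) = -9: A + \frac{5}{7} = -9 ⇒ A = - \frac{68}{7}.
So s(n) = \frac{5}{7} - \frac{68 \cdot 8^{n}}{7}.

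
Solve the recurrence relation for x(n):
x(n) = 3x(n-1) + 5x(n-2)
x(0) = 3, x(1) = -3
Characteristic equation: x² - 3x - 5 = 0.
Discriminant Δ = (3)² + 4·(5) = 29.
Roots r₁,₂ = (3 ± √29)/2, so r₁ = \frac{3}{2} + \frac{\sqrt{29}}{2}, r₂ = \frac{3}{2} - \frac{\sqrt{29}}{2}.
General solution: x(n) = A·r₁^n + B·r₂^n.
From the initial conditions, A + B = 3 and r₁A + r₂B = -3.
Since r₁ - r₂ = √29: A = (-3 - (3)r₂)/√29 = \frac{3}{2} - \frac{15 \sqrt{29}}{58}, and B = 3 - A = \frac{15 \sqrt{29}}{58} + \frac{3}{2}.
So x(n) = \left(\frac{3}{2} - \frac{15 \sqrt{29}}{58}\right)\left(\frac{3}{2} + \frac{\sqrt{29}}{2}\right)^n + \left(\frac{15 \sqrt{29}}{58} + \frac{3}{2}\right)\left(\frac{3}{2} - \frac{\sqrt{29}}{2}\right)^n.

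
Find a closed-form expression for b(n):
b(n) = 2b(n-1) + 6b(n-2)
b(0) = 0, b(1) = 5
Characteristic equation: x² - 2x - 6 = 0.
Discriminant Δ = (2)² + 4·(6) = 28.
Roots r₁,₂ = (2 ± √28)/2, so r₁ = 1 + \sqrt{7}, r₂ = 1 - \sqrt{7}.
General solution: b(n) = A·r₁^n + B·r₂^n.
From the initial conditions, A + B = 0 and r₁A + r₂B = 5.
Since r₁ - r₂ = √28: A = (5 - (0)r₂)/√28 = \frac{5 \sqrt{7}}{14}, and B = 0 - A = - \frac{5 \sqrt{7}}{14}.
So b(n) = \left(\frac{5 \sqrt{7}}{14}\right)\left(1 + \sqrt{7}\right)^n + \left(- \frac{5 \sqrt{7}}{14}\right)\left(1 - \sqrt{7}\right)^n.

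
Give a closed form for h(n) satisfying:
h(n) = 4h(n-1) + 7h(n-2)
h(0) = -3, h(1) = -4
Characteristic equation: x² - 4x - 7 = 0.
Discriminant Δ = (4)² + 4·(7) = 44.
Roots r₁,₂ = (4 ± √44)/2, so r₁ = 2 + \sqrt{11}, r₂ = 2 - \sqrt{11}.
General solution: h(n) = A·r₁^n + B·r₂^n.
From the initial conditions, A + B = -3 and r₁A + r₂B = -4.
Since r₁ - r₂ = √44: A = (-4 - (-3)r₂)/√44 = - \frac{3}{2} + \frac{\sqrt{11}}{11}, and B = -3 - A = - \frac{3}{2} - \frac{\sqrt{11}}{11}.
So h(n) = \left(- \frac{3}{2} + \frac{\sqrt{11}}{11}\right)\left(2 + \sqrt{11}\right)^n + \left(- \frac{3}{2} - \frac{\sqrt{11}}{11}\right)\left(2 - \sqrt{11}\right)^n.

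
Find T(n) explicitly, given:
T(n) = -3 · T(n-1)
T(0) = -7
Pure geometric recurrence with ratio -3.
By induction T(n) = T(0) · (-3)^n = - 7 \left(-3\right)^{n}.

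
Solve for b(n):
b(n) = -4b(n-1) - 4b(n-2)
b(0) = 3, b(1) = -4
Characteristic equation: x² + 4x + 4 = 0, which is (x - (-2))².
Repeated root r = -2.
General solution: b(n) = (A + Bn)·(-2)^n.
From b(0) = 3: A = 3.
From b(1) = -4: (A + B)·(-2) = -4 ⇒ B = -1.
So b(n) = \left(3 - n\right) \cdot (-2)^n.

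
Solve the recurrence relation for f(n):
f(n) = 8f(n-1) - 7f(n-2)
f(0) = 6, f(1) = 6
Characteristic equation: x² - 8x + 7 = 0, which factors as (x - (1))(x - (7)) = 0.
Roots r₁ = 1, r₂ = 7 (distinct).
General solution: f(n) = A·(1)^n + B·(7)^n.
From f(0) = 6: A + B = 6.
From f(1) = 6: A + 7B = 6.
Solving: A = 6, B = 0.
So f(n) = 6.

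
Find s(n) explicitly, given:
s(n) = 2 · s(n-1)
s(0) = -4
Pure geometric recurrence with ratio 2.
By induction s(n) = s(0) · (2)^n = - 4 \cdot 2^{n}.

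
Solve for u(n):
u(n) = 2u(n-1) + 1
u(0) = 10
First-order linear non-homogeneous.
Homogeneous solution: u_h(n) = A·(2)^n.
Try constant particular solution u_p = K: K = 2K + 1 ⇒ K = -1.
General: u(n) = A·(2)^n - 1.
Apply u(0) = 10: A - 1 = 10 ⇒ A = 11.
So u(n) = 11 \cdot 2^{n} - 1.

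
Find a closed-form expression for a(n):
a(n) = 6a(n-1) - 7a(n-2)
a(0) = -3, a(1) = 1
Characteristic equation: x² - 6x + 7 = 0.
Discriminant Δ = (6)² + 4·(-7) = 8.
Roots r₁,₂ = (6 ± √8)/2, so r₁ = \sqrt{2} + 3, r₂ = 3 - \sqrt{2}.
General solution: a(n) = A·r₁^n + B·r₂^n.
From the initial conditions, A + B = -3 and r₁A + r₂B = 1.
Since r₁ - r₂ = √8: A = (1 - (-3)r₂)/√8 = - \frac{3}{2} + \frac{5 \sqrt{2}}{2}, and B = -3 - A = - \frac{5 \sqrt{2}}{2} - \frac{3}{2}.
So a(n) = \left(- \frac{3}{2} + \frac{5 \sqrt{2}}{2}\right)\left(\sqrt{2} + 3\right)^n + \left(- \frac{5 \sqrt{2}}{2} - \frac{3}{2}\right)\left(3 - \sqrt{2}\right)^n.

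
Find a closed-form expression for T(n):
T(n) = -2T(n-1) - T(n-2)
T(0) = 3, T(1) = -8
Characteristic equation: x² + 2x + 1 = 0, which is (x - (-1))².
Repeated root r = -1.
General solution: T(n) = (A + Bn)·(-1)^n.
From T(0) = 3: A = 3.
From T(1) = -8: (A + B)·(-1) = -8 ⇒ B = 5.
So T(n) = \left(5 n + 3\right) \cdot (-1)^n.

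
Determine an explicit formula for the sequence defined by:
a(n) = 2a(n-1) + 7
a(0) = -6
First-order linear non-homogeneous.
Homogeneous solution: a_h(n) = A·(2)^n.
Try constant particular solution a_p = K: K = 2K + 7 ⇒ K = -7.
General: a(n) = A·(2)^n - 7.
Apply a(0) = -6: A - 7 = -6 ⇒ A = 1.
So a(n) = 2^{n} - 7.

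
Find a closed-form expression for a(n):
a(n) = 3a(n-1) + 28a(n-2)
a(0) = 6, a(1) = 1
Characteristic equation: x² - 3x - 28 = 0, which factors as (x - (-4))(x - (7)) = 0.
Roots r₁ = -4, r₂ = 7 (distinct).
General solution: a(n) = A·(-4)^n + B·(7)^n.
From a(0) = 6: A + B = 6.
From a(1) = 1: -4A + 7B = 1.
Solving: A = \frac{41}{11}, B = \frac{25}{11}.
So a(n) = \frac{41 \left(-4\right)^{n}}{11} + \frac{25 \cdot 7^{n}}{11}.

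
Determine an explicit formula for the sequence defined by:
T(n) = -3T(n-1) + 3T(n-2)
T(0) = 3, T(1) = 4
Characteristic equation: x² + 3x - 3 = 0.
Discriminant Δ = (-3)² + 4·(3) = 21.
Roots r₁,₂ = (-3 ± √21)/2, so r₁ = - \frac{3}{2} + \frac{\sqrt{21}}{2}, r₂ = - \frac{\sqrt{21}}{2} - \frac{3}{2}.
General solution: T(n) = A·r₁^n + B·r₂^n.
From the initial conditions, A + B = 3 and r₁A + r₂B = 4.
Since r₁ - r₂ = √21: A = (4 - (3)r₂)/√21 = \frac{3}{2} + \frac{17 \sqrt{21}}{42}, and B = 3 - A = \frac{3}{2} - \frac{17 \sqrt{21}}{42}.
So T(n) = \left(\frac{3}{2} + \frac{17 \sqrt{21}}{42}\right)\left(- \frac{3}{2} + \frac{\sqrt{21}}{2}\right)^n + \left(\frac{3}{2} - \frac{17 \sqrt{21}}{42}\right)\left(- \frac{\sqrt{21}}{2} - \frac{3}{2}\right)^n.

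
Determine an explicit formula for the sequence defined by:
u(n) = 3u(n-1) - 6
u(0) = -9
First-order linear non-homogeneous.
Homogeneous solution: u_h(n) = A·(3)^n.
Try constant particular solution u_p = K: K = 3K - 6 ⇒ K = 3.
General: u(n) = A·(3)^n + 3.
Apply u(0) = -9: A + 3 = -9 ⇒ A = -12.
So u(n) = 3 - 12 \cdot 3^{n}.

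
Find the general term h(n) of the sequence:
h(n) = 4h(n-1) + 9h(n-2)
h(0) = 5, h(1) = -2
Characteristic equation: x² - 4x - 9 = 0.
Discriminant Δ = (4)² + 4·(9) = 52.
Roots r₁,₂ = (4 ± √52)/2, so r₁ = 2 + \sqrt{13}, r₂ = 2 - \sqrt{13}.
General solution: h(n) = A·r₁^n + B·r₂^n.
From the initial conditions, A + B = 5 and r₁A + r₂B = -2.
Since r₁ - r₂ = √52: A = (-2 - (5)r₂)/√52 = \frac{5}{2} - \frac{6 \sqrt{13}}{13}, and B = 5 - A = \frac{6 \sqrt{13}}{13} + \frac{5}{2}.
So h(n) = \left(\frac{5}{2} - \frac{6 \sqrt{13}}{13}\right)\left(2 + \sqrt{13}\right)^n + \left(\frac{6 \sqrt{13}}{13} + \frac{5}{2}\right)\left(2 - \sqrt{13}\right)^n.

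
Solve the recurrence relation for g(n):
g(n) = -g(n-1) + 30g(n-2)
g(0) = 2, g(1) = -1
Characteristic equation: x² + x - 30 = 0, which factors as (x - (-6))(x - (5)) = 0.
Roots r₁ = -6, r₂ = 5 (distinct).
General solution: g(n) = A·(-6)^n + B·(5)^n.
From g(0) = 2: A + B = 2.
From g(1) = -1: -6A + 5B = -1.
Solving: A = 1, B = 1.
So g(n) = \left(-6\right)^{n} + 5^{n}.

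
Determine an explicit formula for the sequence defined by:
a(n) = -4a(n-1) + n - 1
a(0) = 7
First-order linear with linear forcing.
Homogeneous solution: a_h(n) = A·(-4)^n.
Try particular a_p(n) = pn + q. Substituting:
  pn + q = -4(p(n-1) + q) + n - 1.
Matching the n-coefficient: p = -4p + 1 ⇒ p = \frac{1}{5}.
Matching constants: q = 4p - 4q - 1 ⇒ q = - \frac{1}{25}.
General: a(n) = A·(-4)^n + \frac{n}{5} - \frac{1}{25}.
Apply a(0) = 7: A - \frac{1}{25} = 7 ⇒ A = \frac{176}{25}.
So a(n) = \frac{176 \left(-4\right)^{n}}{25} + \frac{n}{5} - \frac{1}{25}.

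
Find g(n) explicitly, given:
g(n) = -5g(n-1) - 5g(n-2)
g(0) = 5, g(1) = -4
Characteristic equation: x² + 5x + 5 = 0.
Discriminant Δ = (-5)² + 4·(-5) = 5.
Roots r₁,₂ = (-5 ± √5)/2, so r₁ = - \frac{5}{2} + \frac{\sqrt{5}}{2}, r₂ = - \frac{5}{2} - \frac{\sqrt{5}}{2}.
General solution: g(n) = A·r₁^n + B·r₂^n.
From the initial conditions, A + B = 5 and r₁A + r₂B = -4.
Since r₁ - r₂ = √5: A = (-4 - (5)r₂)/√5 = \frac{5}{2} + \frac{17 \sqrt{5}}{10}, and B = 5 - A = \frac{5}{2} - \frac{17 \sqrt{5}}{10}.
So g(n) = \left(\frac{5}{2} + \frac{17 \sqrt{5}}{10}\right)\left(- \frac{5}{2} + \frac{\sqrt{5}}{2}\right)^n + \left(\frac{5}{2} - \frac{17 \sqrt{5}}{10}\right)\left(- \frac{5}{2} - \frac{\sqrt{5}}{2}\right)^n.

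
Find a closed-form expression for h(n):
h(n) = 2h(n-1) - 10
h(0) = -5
First-order linear non-homogeneous.
Homogeneous solution: h_h(n) = A·(2)^n.
Try constant particular solution h_p = K: K = 2K - 10 ⇒ K = 10.
General: h(n) = A·(2)^n + 10.
Apply h(0) = -5: A + 10 = -5 ⇒ A = -15.
So h(n) = 10 - 15 \cdot 2^{n}.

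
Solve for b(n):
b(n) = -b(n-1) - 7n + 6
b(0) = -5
First-order linear with linear forcing.
Homogeneous solution: b_h(n) = A·(-1)^n.
Try particular b_p(n) = pn + q. Substituting:
  pn + q = -(p(n-1) + q) - 7n + 6.
Matching the n-coefficient: p = -p - 7 ⇒ p = - \frac{7}{2}.
Matching constants: q = p - q + 6 ⇒ q = \frac{5}{4}.
General: b(n) = A·(-1)^n - \frac{7 n}{2} + \frac{5}{4}.
Apply b(0) = -5: A + \frac{5}{4} = -5 ⇒ A = - \frac{25}{4}.
So b(n) = - \frac{25 \left(-1\right)^{n}}{4} - \frac{7 n}{2} + \frac{5}{4}.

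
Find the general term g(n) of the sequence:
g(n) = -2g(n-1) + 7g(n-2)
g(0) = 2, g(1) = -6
Characteristic equation: x² + 2x - 7 = 0.
Discriminant Δ = (-2)² + 4·(7) = 32.
Roots r₁,₂ = (-2 ± √32)/2, so r₁ = -1 + 2 \sqrt{2}, r₂ = - 2 \sqrt{2} - 1.
General solution: g(n) = A·r₁^n + B·r₂^n.
From the initial conditions, A + B = 2 and r₁A + r₂B = -6.
Since r₁ - r₂ = √32: A = (-6 - (2)r₂)/√32 = 1 - \frac{\sqrt{2}}{2}, and B = 2 - A = \frac{\sqrt{2}}{2} + 1.
So g(n) = \left(1 - \frac{\sqrt{2}}{2}\right)\left(-1 + 2 \sqrt{2}\right)^n + \left(\frac{\sqrt{2}}{2} + 1\right)\left(- 2 \sqrt{2} - 1\right)^n.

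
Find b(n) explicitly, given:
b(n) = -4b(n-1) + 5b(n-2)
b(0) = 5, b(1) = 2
Characteristic equation: x² + 4x - 5 = 0, which factors as (x - (-5))(x - (1)) = 0.
Roots r₁ = -5, r₂ = 1 (distinct).
General solution: b(n) = A·(-5)^n + B·(1)^n.
From b(0) = 5: A + B = 5.
From b(1) = 2: -5A + B = 2.
Solving: A = \frac{1}{2}, B = \frac{9}{2}.
So b(n) = \frac{\left(-5\right)^{n}}{2} + \frac{9}{2}.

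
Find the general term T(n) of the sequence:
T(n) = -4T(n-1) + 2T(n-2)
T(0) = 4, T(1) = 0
Characteristic equation: x² + 4x - 2 = 0.
Discriminant Δ = (-4)² + 4·(2) = 24.
Roots r₁,₂ = (-4 ± √24)/2, so r₁ = -2 + \sqrt{6}, r₂ = - \sqrt{6} - 2.
General solution: T(n) = A·r₁^n + B·r₂^n.
From the initial conditions, A + B = 4 and r₁A + r₂B = 0.
Since r₁ - r₂ = √24: A = (0 - (4)r₂)/√24 = \frac{2 \sqrt{6}}{3} + 2, and B = 4 - A = 2 - \frac{2 \sqrt{6}}{3}.
So T(n) = \left(\frac{2 \sqrt{6}}{3} + 2\right)\left(-2 + \sqrt{6}\right)^n + \left(2 - \frac{2 \sqrt{6}}{3}\right)\left(- \sqrt{6} - 2\right)^n.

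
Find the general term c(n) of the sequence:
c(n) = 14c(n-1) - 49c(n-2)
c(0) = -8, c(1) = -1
Characteristic equation: x² - 14x + 49 = 0, which is (x - (7))².
Repeated root r = 7.
General solution: c(n) = (A + Bn)·(7)^n.
From c(0) = -8: A = -8.
From c(1) = -1: (A + B)·(7) = -1 ⇒ B = \frac{55}{7}.
So c(n) = \left(\frac{55 n}{7} - 8\right) \cdot (7)^n.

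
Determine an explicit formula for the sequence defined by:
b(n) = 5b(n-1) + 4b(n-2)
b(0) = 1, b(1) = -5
Characteristic equation: x² - 5x - 4 = 0.
Discriminant Δ = (5)² + 4·(4) = 41.
Roots r₁,₂ = (5 ± √41)/2, so r₁ = \frac{5}{2} + \frac{\sqrt{41}}{2}, r₂ = \frac{5}{2} - \frac{\sqrt{41}}{2}.
General solution: b(n) = A·r₁^n + B·r₂^n.
From the initial conditions, A + B = 1 and r₁A + r₂B = -5.
Since r₁ - r₂ = √41: A = (-5 - (1)r₂)/√41 = \frac{1}{2} - \frac{15 \sqrt{41}}{82}, and B = 1 - A = \frac{1}{2} + \frac{15 \sqrt{41}}{82}.
So b(n) = \left(\frac{1}{2} - \frac{15 \sqrt{41}}{82}\right)\left(\frac{5}{2} + \frac{\sqrt{41}}{2}\right)^n + \left(\frac{1}{2} + \frac{15 \sqrt{41}}{82}\right)\left(\frac{5}{2} - \frac{\sqrt{41}}{2}\right)^n.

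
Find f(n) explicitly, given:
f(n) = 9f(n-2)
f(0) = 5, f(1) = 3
Characteristic equation: x² - 9 = 0, which factors as (x - (3))(x - (-3)) = 0.
Roots r₁ = 3, r₂ = -3 (distinct).
General solution: f(n) = A·(3)^n + B·(-3)^n.
From f(0) = 5: A + B = 5.
From f(1) = 3: 3A - 3B = 3.
Solving: A = 3, B = 2.
So f(n) = 2 \left(-3\right)^{n} + 3 \cdot 3^{n}.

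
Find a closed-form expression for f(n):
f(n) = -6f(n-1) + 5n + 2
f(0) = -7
First-order linear with linear forcing.
Homogeneous solution: f_h(n) = A·(-6)^n.
Try particular f_p(n) = pn + q. Substituting:
  pn + q = -6(p(n-1) + q) + 5n + 2.
Matching the n-coefficient: p = -6p + 5 ⇒ p = \frac{5}{7}.
Matching constants: q = 6p - 6q + 2 ⇒ q = \frac{44}{49}.
General: f(n) = A·(-6)^n + \frac{5 n}{7} + \frac{44}{49}.
Apply f(0) = -7: A + \frac{44}{49} = -7 ⇒ A = - \frac{387}{49}.
So f(n) = - \frac{387 \left(-6\right)^{n}}{49} + \frac{5 n}{7} + \frac{44}{49}.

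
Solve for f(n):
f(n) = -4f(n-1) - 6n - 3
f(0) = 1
First-order linear with linear forcing.
Homogeneous solution: f_h(n) = A·(-4)^n.
Try particular f_p(n) = pn + q. Substituting:
  pn + q = -4(p(n-1) + q) - 6n - 3.
Matching the n-coefficient: p = -4p - 6 ⇒ p = - \frac{6}{5}.
Matching constants: q = 4p - 4q - 3 ⇒ q = - \frac{39}{25}.
General: f(n) = A·(-4)^n - \frac{6 n}{5} - \frac{39}{25}.
Apply f(0) = 1: A - \frac{39}{25} = 1 ⇒ A = \frac{64}{25}.
So f(n) = \frac{64 \left(-4\right)^{n}}{25} - \frac{6 n}{5} - \frac{39}{25}.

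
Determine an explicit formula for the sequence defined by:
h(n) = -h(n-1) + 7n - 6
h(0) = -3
First-order linear with linear forcing.
Homogeneous solution: h_h(n) = A·(-1)^n.
Try particular h_p(n) = pn + q. Substituting:
  pn + q = -(p(n-1) + q) + 7n - 6.
Matching the n-coefficient: p = -p + 7 ⇒ p = \frac{7}{2}.
Matching constants: q = p - q - 6 ⇒ q = - \frac{5}{4}.
General: h(n) = A·(-1)^n + \frac{7 n}{2} - \frac{5}{4}.
Apply h(0) = -3: A - \frac{5}{4} = -3 ⇒ A = - \frac{7}{4}.
So h(n) = - \frac{7 \left(-1\right)^{n}}{4} + \frac{7 n}{2} - \frac{5}{4}.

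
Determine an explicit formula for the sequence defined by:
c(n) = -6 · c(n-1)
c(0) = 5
Pure geometric recurrence with ratio -6.
By induction c(n) = c(0) · (-6)^n = 5 \left(-6\right)^{n}.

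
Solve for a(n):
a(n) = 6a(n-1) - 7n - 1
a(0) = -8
First-order linear with linear forcing.
Homogeneous solution: a_h(n) = A·(6)^n.
Try particular a_p(n) = pn + q. Substituting:
  pn + q = 6(p(n-1) + q) - 7n - 1.
Matching the n-coefficient: p = 6p - 7 ⇒ p = \frac{7}{5}.
Matching constants: q = -6p + 6q - 1 ⇒ q = \frac{47}{25}.
General: a(n) = A·(6)^n + \frac{7 n}{5} + \frac{47}{25}.
Apply a(0) = -8: A + \frac{47}{25} = -8 ⇒ A = - \frac{247}{25}.
So a(n) = - \frac{247 \cdot 6^{n}}{25} + \frac{7 n}{5} + \frac{47}{25}.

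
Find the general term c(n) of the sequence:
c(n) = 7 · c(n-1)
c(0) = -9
Pure geometric recurrence with ratio 7.
By induction c(n) = c(0) · (7)^n = - 9 \cdot 7^{n}.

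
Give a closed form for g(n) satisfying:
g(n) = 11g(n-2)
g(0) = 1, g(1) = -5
Characteristic equation: x² - 11 = 0.
Discriminant Δ = (0)² + 4·(11) = 44.
Roots r₁,₂ = (0 ± √44)/2, so r₁ = \sqrt{11}, r₂ = - \sqrt{11}.
General solution: g(n) = A·r₁^n + B·r₂^n.
From the initial conditions, A + B = 1 and r₁A + r₂B = -5.
Since r₁ - r₂ = √44: A = (-5 - (1)r₂)/√44 = \frac{1}{2} - \frac{5 \sqrt{11}}{22}, and B = 1 - A = \frac{1}{2} + \frac{5 \sqrt{11}}{22}.
So g(n) = \left(\frac{1}{2} - \frac{5 \sqrt{11}}{22}\right)\left(\sqrt{11}\right)^n + \left(\frac{1}{2} + \frac{5 \sqrt{11}}{22}\right)\left(- \sqrt{11}\right)^n.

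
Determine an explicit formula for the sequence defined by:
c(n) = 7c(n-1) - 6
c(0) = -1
First-order linear non-homogeneous.
Homogeneous solution: c_h(n) = A·(7)^n.
Try constant particular solution c_p = K: K = 7K - 6 ⇒ K = 1.
General: c(n) = A·(7)^n + 1.
Apply c(0) = -1: A + 1 = -1 ⇒ A = -2.
So c(n) = 1 - 2 \cdot 7^{n}.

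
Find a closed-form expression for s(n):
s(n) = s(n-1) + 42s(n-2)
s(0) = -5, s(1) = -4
Characteristic equation: x² - x - 42 = 0, which factors as (x - (7))(x - (-6)) = 0.
Roots r₁ = 7, r₂ = -6 (distinct).
General solution: s(n) = A·(7)^n + B·(-6)^n.
From s(0) = -5: A + B = -5.
From s(1) = -4: 7A - 6B = -4.
Solving: A = - \frac{34}{13}, B = - \frac{31}{13}.
So s(n) = - \frac{31 \left(-6\right)^{n}}{13} - \frac{34 \cdot 7^{n}}{13}.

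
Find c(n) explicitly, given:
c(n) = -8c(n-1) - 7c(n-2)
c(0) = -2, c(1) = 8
Characteristic equation: x² + 8x + 7 = 0, which factors as (x - (-1))(x - (-7)) = 0.
Roots r₁ = -1, r₂ = -7 (distinct).
General solution: c(n) = A·(-1)^n + B·(-7)^n.
From c(0) = -2: A + B = -2.
From c(1) = 8: -A - 7B = 8.
Solving: A = -1, B = -1.
So c(n) = - \left(-1\right)^{n} - \left(-7\right)^{n}.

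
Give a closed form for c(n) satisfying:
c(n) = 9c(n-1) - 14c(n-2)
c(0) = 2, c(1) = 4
Characteristic equation: x² - 9x + 14 = 0, which factors as (x - (7))(x - (2)) = 0.
Roots r₁ = 7, r₂ = 2 (distinct).
General solution: c(n) = A·(7)^n + B·(2)^n.
From c(0) = 2: A + B = 2.
From c(1) = 4: 7A + 2B = 4.
Solving: A = 0, B = 2.
So c(n) = 2 \cdot 2^{n}.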